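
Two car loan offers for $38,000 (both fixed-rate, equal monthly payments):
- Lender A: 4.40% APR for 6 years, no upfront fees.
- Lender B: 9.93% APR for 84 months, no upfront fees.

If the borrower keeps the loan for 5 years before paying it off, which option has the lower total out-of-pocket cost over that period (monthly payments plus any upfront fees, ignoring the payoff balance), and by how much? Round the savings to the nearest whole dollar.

Lender A: monthly rate = 4.4%/12 = 0.0036667; payment = 38,000 × 0.0036667 / (1 − (1+0.0036667)^−72) = $601.47.
Lender B: monthly rate = 9.93%/12 = 0.0082750; payment = 38,000 × 0.0082750 / (1 − (1+0.0082750)^−84) = $629.47.
Over 60 months: Lender A costs 60 × $601.47 = $36,088.20; Lender B costs 60 × $629.47 = $37,768.20.
Lender A is cheaper by $37,768.20 − $36,088.20 = $1,680.00.

Lender A by $1,680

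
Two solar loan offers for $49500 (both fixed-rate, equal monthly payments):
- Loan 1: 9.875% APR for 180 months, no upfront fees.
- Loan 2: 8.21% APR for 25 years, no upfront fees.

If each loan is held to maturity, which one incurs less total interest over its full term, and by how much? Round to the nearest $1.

Loan 1: at 9.875% the monthly rate is 0.0082292, so the payment is 49,500 × 0.0082292 / (1 − 1.0082292^−180) = $528.15.
Total interest on Loan 1 = 180 × $528.15 − $49,500 = $45,567.00.
Loan 2: at 8.21% the monthly rate is 0.0068417, so the payment is 49,500 × 0.0068417 / (1 − 1.0068417^−300) = $388.96.
Total interest on Loan 2 = 300 × $388.96 − $49,500 = $67,188.00.
Loan 1 is lower by $21,621.00.

Loan 1 by $21,621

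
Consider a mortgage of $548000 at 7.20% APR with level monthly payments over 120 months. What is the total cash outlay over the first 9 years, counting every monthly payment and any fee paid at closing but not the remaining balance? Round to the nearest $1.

At 7.20% the monthly rate is 0.0060000, so the payment is 548,000 × 0.0060000 / (1 − 1.0060000^−120) = $6,419.37.
Total outlay = 108 × $6,419.37 = $693,291.96.

$693,292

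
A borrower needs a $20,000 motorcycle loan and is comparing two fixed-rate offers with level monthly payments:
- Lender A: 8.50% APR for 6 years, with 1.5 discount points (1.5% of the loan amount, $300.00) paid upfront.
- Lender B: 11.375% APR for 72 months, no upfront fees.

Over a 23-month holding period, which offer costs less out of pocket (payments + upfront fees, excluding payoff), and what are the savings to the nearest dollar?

Lender A: monthly rate = 8.5%/12 = 0.0070833; payment = 20,000 × 0.0070833 / (1 − (1+0.0070833)^−72) = $355.57.
Lender B: monthly rate = 11.375%/12 = 0.0094792; payment = 20,000 × 0.0094792 / (1 − (1+0.0094792)^−72) = $384.53.
Over 23 months: Lender A costs 23 × $355.57 + $300.00 = $8,478.11; Lender B costs 23 × $384.53 = $8,844.19.
Lender A is cheaper by $8,844.19 − $8,478.11 = $366.08.

Lender A by $366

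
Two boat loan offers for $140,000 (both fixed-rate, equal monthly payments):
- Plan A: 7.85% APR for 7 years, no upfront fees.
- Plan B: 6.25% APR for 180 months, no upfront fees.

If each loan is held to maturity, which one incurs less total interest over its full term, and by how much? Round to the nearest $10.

Plan A by $33,650

Plan A: monthly rate = 7.85%/12 = 0.0065417; payment = 140,000 × 0.0065417 / (1 − (1+0.0065417)^−84) = $2,171.62.
Total interest on Plan A = 84 × $2,171.62 − $140,000 = $42,416.08.
Plan B: at 6.25% the monthly rate is 0.0052083, so the payment is 140,000 × 0.0052083 / (1 − 1.0052083^−180) = $1,200.39.
Total interest on Plan B = 180 × $1,200.39 − $140,000 = $76,070.20.
Plan A is lower by $33,654.12.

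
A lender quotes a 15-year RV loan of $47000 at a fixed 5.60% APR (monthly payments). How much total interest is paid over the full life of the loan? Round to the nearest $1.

$22,575

Monthly rate = 5.6%/12 = 0.0046667; payment = 47,000 × 0.0046667 / (1 − (1+0.0046667)^−180) = $386.53.
Total paid = 180 × $386.53 = $69,575.40; interest = $69,575.40 − $47,000 = $22,575.40.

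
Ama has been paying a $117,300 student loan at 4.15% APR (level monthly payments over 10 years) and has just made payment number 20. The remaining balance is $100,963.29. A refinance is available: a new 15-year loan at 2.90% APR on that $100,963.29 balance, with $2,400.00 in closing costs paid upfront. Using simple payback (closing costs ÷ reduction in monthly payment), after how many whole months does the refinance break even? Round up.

Current payment = 117,300 × 4.15%/12 / (1 − (1+0.0034583)^−120) = $1,195.99.
Refinanced payment = 100,963.29 × 0.0024167 / (1 − (1+0.0024167)^−180) = $692.39.
Monthly savings = $1,195.99 − $692.39 = $503.60.
Break-even = $2,400.00 / $503.60 = 4.77 → 5 months.

5 months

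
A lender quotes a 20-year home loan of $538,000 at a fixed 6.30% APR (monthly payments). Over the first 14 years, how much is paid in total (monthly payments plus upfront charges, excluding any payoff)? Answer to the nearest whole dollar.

$663,279

Monthly rate = 6.3%/12 = 0.0052500; payment = 538,000 × 0.0052500 / (1 − (1+0.0052500)^−240) = $3,948.09.
Total outlay = 168 × $3,948.09 = $663,279.12.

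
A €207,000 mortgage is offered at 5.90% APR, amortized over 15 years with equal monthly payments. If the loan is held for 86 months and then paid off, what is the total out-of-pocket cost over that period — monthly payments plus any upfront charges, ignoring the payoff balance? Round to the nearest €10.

Monthly rate = 5.9%/12 = 0.0049167; payment = 207,000 × 0.0049167 / (1 − (1+0.0049167)^−180) = €1,735.62.
Total outlay = 86 × €1,735.62 = €149,263.32.

€149,260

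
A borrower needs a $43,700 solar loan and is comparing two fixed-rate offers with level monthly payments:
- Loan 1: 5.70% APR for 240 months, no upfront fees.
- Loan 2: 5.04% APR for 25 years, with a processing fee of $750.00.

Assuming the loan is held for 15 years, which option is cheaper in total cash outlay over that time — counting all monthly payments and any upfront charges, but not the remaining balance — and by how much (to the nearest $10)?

Loan 2 by $8,080

Loan 1: at 5.70% the monthly rate is 0.0047500, so the payment is 43,700 × 0.0047500 / (1 − 1.0047500^−240) = $305.56.
Loan 2: monthly rate = 5.04%/12 = 0.0042000; payment = 43,700 × 0.0042000 / (1 − (1+0.0042000)^−300) = $256.49.
Over 180 months: Loan 1 costs 180 × $305.56 = $55,000.80; Loan 2 costs 180 × $256.49 + $750.00 = $46,918.20.
Loan 2 is cheaper by $55,000.80 − $46,918.20 = $8,082.60.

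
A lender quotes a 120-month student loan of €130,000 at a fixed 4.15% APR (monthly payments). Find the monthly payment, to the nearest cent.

€1,325.47

Monthly rate = 4.15%/12 = 0.0034583; payment = 130,000 × 0.0034583 / (1 − (1+0.0034583)^−120) = €1,325.47.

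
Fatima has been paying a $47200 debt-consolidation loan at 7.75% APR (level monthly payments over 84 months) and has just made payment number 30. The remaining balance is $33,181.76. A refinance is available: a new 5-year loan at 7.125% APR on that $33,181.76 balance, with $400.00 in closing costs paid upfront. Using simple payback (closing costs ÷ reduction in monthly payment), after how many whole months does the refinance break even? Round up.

Current payment = 47,200 × 7.75%/12 / (1 − (1+0.0064583)^−84) = $729.80.
Refinanced payment = 33,181.76 × 0.0059375 / (1 − (1+0.0059375)^−60) = $659.00.
Monthly savings = $729.80 − $659.00 = $70.80.
Break-even = $400.00 / $70.80 = 5.65 → 6 months.

6 months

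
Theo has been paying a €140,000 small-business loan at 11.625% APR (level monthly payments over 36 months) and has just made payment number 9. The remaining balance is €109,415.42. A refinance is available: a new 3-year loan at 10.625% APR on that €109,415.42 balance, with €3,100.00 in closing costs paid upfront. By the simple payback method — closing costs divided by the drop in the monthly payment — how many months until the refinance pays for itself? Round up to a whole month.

3 months

Current payment = 140,000 × 11.625%/12 / (1 − (1+0.0096875)^−36) = €4,624.97.
Refinanced payment = 109,415.42 × 0.0088542 / (1 − (1+0.0088542)^−36) = €3,562.72.
Monthly savings = €4,624.97 − €3,562.72 = €1,062.25.
Break-even = €3,100.00 / €1,062.25 = 2.92 → 3 months.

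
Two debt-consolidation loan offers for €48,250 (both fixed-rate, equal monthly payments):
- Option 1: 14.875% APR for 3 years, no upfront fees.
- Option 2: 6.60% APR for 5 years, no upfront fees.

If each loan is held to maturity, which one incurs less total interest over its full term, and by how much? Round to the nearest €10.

Option 2 by €3,330

Option 1: at 14.875% the monthly rate is 0.0123958, so the payment is 48,250 × 0.0123958 / (1 − 1.0123958^−36) = €1,669.65.
Total interest on Option 1 = 36 × €1,669.65 − €48,250 = €11,857.40.
Option 2: at 6.60% the monthly rate is 0.0055000, so the payment is 48,250 × 0.0055000 / (1 − 1.0055000^−60) = €946.33.
Total interest on Option 2 = 60 × €946.33 − €48,250 = €8,529.80.
Option 2 is lower by €3,327.60.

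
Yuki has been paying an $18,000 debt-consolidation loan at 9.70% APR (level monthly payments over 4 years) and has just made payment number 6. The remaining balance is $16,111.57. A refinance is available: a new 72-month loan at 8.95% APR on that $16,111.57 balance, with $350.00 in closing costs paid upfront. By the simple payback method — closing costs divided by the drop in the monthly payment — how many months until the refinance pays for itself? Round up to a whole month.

3 months

Current payment = 18,000 × 9.7%/12 / (1 − (1+0.0080833)^−48) = $453.94.
Refinanced payment = 16,111.57 × 0.0074583 / (1 − (1+0.0074583)^−72) = $290.02.
Monthly savings = $453.94 − $290.02 = $163.92.
Break-even = $350.00 / $163.92 = 2.14 → 3 months.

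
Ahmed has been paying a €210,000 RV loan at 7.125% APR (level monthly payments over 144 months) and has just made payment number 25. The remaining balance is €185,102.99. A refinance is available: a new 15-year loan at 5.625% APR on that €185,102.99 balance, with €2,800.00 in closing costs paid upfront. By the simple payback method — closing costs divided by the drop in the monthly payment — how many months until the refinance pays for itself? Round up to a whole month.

5 months

Current payment = 210,000 × 7.125%/12 / (1 − (1+0.0059375)^−144) = €2,173.62.
Refinanced payment = 185,102.99 × 0.0046875 / (1 − (1+0.0046875)^−180) = €1,524.75.
Monthly savings = €2,173.62 − €1,524.75 = €648.87.
Break-even = €2,800.00 / €648.87 = 4.32 → 5 months.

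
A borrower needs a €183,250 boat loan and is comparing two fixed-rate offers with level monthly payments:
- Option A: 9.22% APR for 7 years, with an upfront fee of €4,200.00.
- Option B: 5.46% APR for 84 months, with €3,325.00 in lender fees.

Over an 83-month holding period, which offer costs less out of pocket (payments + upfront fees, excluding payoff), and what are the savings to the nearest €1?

Option A: monthly rate = 9.22%/12 = 0.0076833; payment = 183,250 × 0.0076833 / (1 − (1+0.0076833)^−84) = €2,968.82.
Option B: monthly rate = 5.46%/12 = 0.0045500; payment = 183,250 × 0.0045500 / (1 − (1+0.0045500)^−84) = €2,629.83.
Over 83 months: Option A costs 83 × €2,968.82 + €4,200.00 = €250,612.06; Option B costs 83 × €2,629.83 + €3,325.00 = €221,600.89.
Option B is cheaper by €250,612.06 − €221,600.89 = €29,011.17.

Option B by €29,011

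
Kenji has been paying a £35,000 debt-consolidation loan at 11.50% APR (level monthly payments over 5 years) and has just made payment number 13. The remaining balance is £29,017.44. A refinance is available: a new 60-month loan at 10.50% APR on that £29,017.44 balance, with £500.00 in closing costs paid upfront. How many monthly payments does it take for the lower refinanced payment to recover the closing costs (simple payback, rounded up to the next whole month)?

4 months

Current payment = 35,000 × 11.5%/12 / (1 − (1+0.0095833)^−60) = £769.74.
Refinanced payment = 29,017.44 × 0.0087500 / (1 − (1+0.0087500)^−60) = £623.70.
Monthly savings = £769.74 − £623.70 = £146.04.
Break-even = £500.00 / £146.04 = 3.42 → 4 months.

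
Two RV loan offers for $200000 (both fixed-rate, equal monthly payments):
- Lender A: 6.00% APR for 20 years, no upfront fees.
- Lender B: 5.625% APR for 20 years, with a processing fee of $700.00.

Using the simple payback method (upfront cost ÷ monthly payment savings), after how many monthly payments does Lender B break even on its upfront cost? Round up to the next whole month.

17 months

Lender A: monthly rate = 6%/12 = 0.0050000; payment = 200,000 × 0.0050000 / (1 − (1+0.0050000)^−240) = $1,432.86.
Lender B: monthly rate = 5.625%/12 = 0.0046875; payment = 200,000 × 0.0046875 / (1 − (1+0.0046875)^−240) = $1,389.93.
Monthly savings = $1,432.86 − $1,389.93 = $42.93.
Break-even = $700.00 / $42.93 = 16.31 → 17 months.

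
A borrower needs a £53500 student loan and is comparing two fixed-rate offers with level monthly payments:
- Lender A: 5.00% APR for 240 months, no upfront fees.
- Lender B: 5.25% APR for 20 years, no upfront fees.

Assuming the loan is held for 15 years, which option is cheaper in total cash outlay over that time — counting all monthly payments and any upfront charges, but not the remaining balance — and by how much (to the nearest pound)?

Lender A by £1,337

Lender A: monthly rate = 5%/12 = 0.0041667; payment = 53,500 × 0.0041667 / (1 − (1+0.0041667)^−240) = £353.08.
Lender B: monthly rate = 5.25%/12 = 0.0043750; payment = 53,500 × 0.0043750 / (1 − (1+0.0043750)^−240) = £360.51.
Over 180 months: Lender A costs 180 × £353.08 = £63,554.40; Lender B costs 180 × £360.51 = £64,891.80.
Lender A is cheaper by £64,891.80 − £63,554.40 = £1,337.40.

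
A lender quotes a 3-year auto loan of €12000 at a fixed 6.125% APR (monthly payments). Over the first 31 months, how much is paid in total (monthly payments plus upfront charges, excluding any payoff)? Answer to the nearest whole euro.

€11,338

Monthly rate = 6.125%/12 = 0.0051042; payment = 12,000 × 0.0051042 / (1 − (1+0.0051042)^−36) = €365.74.
Total outlay = 31 × €365.74 = €11,337.94.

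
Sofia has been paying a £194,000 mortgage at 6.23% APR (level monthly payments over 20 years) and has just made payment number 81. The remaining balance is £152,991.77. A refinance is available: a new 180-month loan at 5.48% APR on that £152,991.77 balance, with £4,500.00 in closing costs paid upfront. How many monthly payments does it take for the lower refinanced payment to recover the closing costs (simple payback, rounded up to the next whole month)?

Current payment = 194,000 × 6.23%/12 / (1 − (1+0.0051917)^−240) = £1,415.74.
Refinanced payment = 152,991.77 × 0.0045667 / (1 − (1+0.0045667)^−180) = £1,248.45.
Monthly savings = £1,415.74 − £1,248.45 = £167.29.
Break-even = £4,500.00 / £167.29 = 26.90 → 27 months.

27 months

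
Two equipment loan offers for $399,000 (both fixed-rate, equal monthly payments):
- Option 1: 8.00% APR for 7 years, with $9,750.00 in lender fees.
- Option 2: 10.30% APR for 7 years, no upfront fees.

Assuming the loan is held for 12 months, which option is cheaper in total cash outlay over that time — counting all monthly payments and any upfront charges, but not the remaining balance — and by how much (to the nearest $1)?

Option 2 by $4,146

Option 1: monthly rate = 8%/12 = 0.0066667; payment = 399,000 × 0.0066667 / (1 − (1+0.0066667)^−84) = $6,218.90.
Option 2: monthly rate = 10.3%/12 = 0.0085833; payment = 399,000 × 0.0085833 / (1 − (1+0.0085833)^−84) = $6,685.88.
Over 12 months: Option 1 costs 12 × $6,218.90 + $9,750.00 = $84,376.80; Option 2 costs 12 × $6,685.88 = $80,230.56.
Option 2 is cheaper by $84,376.80 − $80,230.56 = $4,146.24.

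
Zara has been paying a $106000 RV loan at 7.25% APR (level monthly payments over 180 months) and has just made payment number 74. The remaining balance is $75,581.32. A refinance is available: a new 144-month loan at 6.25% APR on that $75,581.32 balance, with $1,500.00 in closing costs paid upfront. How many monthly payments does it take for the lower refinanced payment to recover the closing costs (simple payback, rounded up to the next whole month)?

Current payment = 106,000 × 7.25%/12 / (1 − (1+0.0060417)^−180) = $967.63.
Refinanced payment = 75,581.32 × 0.0052083 / (1 − (1+0.0052083)^−144) = $747.38.
Monthly savings = $967.63 − $747.38 = $220.25.
Break-even = $1,500.00 / $220.25 = 6.81 → 7 months.

7 months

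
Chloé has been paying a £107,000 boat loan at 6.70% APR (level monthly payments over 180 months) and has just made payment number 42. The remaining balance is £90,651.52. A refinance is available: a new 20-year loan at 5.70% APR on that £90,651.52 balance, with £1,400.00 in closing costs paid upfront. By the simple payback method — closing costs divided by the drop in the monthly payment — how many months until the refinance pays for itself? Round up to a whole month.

Current payment = 107,000 × 6.7%/12 / (1 − (1+0.0055833)^−180) = £943.89.
Refinanced payment = 90,651.52 × 0.0047500 / (1 − (1+0.0047500)^−240) = £633.86.
Monthly savings = £943.89 − £633.86 = £310.03.
Break-even = £1,400.00 / £310.03 = 4.52 → 5 months.

5 months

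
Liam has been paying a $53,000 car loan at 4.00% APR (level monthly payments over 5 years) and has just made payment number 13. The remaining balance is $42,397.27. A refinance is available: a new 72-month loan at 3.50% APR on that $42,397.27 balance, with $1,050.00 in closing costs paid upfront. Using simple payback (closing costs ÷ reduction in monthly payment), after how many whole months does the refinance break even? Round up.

4 months

Current payment = 53,000 × 4%/12 / (1 − (1+0.0033333)^−60) = $976.08.
Refinanced payment = 42,397.27 × 0.0029167 / (1 − (1+0.0029167)^−72) = $653.70.
Monthly savings = $976.08 − $653.70 = $322.38.
Break-even = $1,050.00 / $322.38 = 3.26 → 4 months.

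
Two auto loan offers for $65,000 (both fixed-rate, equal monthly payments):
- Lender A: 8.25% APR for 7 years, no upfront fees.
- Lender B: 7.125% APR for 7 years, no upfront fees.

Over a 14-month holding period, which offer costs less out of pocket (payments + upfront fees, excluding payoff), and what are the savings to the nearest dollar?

Lender B by $507

Lender A: at 8.25% the monthly rate is 0.0068750, so the payment is 65,000 × 0.0068750 / (1 − 1.0068750^−84) = $1,021.22.
Lender B: monthly rate = 7.125%/12 = 0.0059375; payment = 65,000 × 0.0059375 / (1 − (1+0.0059375)^−84) = $985.00.
Over 14 months: Lender A costs 14 × $1,021.22 = $14,297.08; Lender B costs 14 × $985.00 = $13,790.00.
Lender B is cheaper by $14,297.08 − $13,790.00 = $507.08.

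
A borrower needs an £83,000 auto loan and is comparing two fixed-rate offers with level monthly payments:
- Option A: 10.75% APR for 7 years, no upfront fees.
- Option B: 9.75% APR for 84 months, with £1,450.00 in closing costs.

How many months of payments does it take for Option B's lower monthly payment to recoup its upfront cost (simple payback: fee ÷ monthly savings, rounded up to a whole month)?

34 months

Option A: monthly rate = 10.75%/12 = 0.0089583; payment = 83,000 × 0.0089583 / (1 − (1+0.0089583)^−84) = £1,410.28.
Option B: at 9.75% the monthly rate is 0.0081250, so the payment is 83,000 × 0.0081250 / (1 − 1.0081250^−84) = £1,367.20.
Monthly savings = £1,410.28 − £1,367.20 = £43.08.
Break-even = £1,450.00 / £43.08 = 33.66 → 34 months.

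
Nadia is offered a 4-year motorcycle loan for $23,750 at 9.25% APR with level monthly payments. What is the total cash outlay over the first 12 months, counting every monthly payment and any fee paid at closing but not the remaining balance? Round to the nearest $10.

Monthly rate = 9.25%/12 = 0.0077083; payment = 23,750 × 0.0077083 / (1 − (1+0.0077083)^−48) = $593.84.
Total outlay = 12 × $593.84 = $7,126.08.

$7,130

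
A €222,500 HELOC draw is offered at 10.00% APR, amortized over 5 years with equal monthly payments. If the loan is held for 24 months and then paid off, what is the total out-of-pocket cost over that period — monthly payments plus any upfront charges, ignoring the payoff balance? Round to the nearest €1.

Monthly rate = 10%/12 = 0.0083333; payment = 222,500 × 0.0083333 / (1 − (1+0.0083333)^−60) = €4,727.47.
Total outlay = 24 × €4,727.47 = €113,459.28.

€113,459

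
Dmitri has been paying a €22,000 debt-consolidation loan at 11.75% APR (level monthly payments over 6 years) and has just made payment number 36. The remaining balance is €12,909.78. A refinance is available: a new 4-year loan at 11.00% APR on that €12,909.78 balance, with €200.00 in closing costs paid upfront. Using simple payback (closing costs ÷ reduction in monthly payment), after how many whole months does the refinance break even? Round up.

3 months

Current payment = 22,000 × 11.75%/12 / (1 − (1+0.0097917)^−72) = €427.25.
Refinanced payment = 12,909.78 × 0.0091667 / (1 − (1+0.0091667)^−48) = €333.66.
Monthly savings = €427.25 − €333.66 = €93.59.
Break-even = €200.00 / €93.59 = 2.14 → 3 months.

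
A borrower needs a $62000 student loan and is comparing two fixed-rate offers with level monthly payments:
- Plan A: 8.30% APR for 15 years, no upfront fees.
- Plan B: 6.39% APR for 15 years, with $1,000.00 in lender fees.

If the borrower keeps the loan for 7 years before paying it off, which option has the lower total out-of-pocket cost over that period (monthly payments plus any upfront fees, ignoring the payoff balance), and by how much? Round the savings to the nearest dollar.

Plan A: at 8.30% the monthly rate is 0.0069167, so the payment is 62,000 × 0.0069167 / (1 − 1.0069167^−180) = $603.29.
Plan B: monthly rate = 6.39%/12 = 0.0053250; payment = 62,000 × 0.0053250 / (1 − (1+0.0053250)^−180) = $536.34.
Over 84 months: Plan A costs 84 × $603.29 = $50,676.36; Plan B costs 84 × $536.34 + $1,000.00 = $46,052.56.
Plan B is cheaper by $50,676.36 − $46,052.56 = $4,623.80.

Plan B by $4,624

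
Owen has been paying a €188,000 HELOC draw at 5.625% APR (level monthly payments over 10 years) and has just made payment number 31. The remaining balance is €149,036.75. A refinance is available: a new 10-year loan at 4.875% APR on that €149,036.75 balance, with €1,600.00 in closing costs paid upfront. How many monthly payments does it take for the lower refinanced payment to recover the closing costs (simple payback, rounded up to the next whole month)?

Current payment = 188,000 × 5.625%/12 / (1 − (1+0.0046875)^−120) = €2,051.96.
Refinanced payment = 149,036.75 × 0.0040625 / (1 − (1+0.0040625)^−120) = €1,571.68.
Monthly savings = €2,051.96 − €1,571.68 = €480.28.
Break-even = €1,600.00 / €480.28 = 3.33 → 4 months.

4 months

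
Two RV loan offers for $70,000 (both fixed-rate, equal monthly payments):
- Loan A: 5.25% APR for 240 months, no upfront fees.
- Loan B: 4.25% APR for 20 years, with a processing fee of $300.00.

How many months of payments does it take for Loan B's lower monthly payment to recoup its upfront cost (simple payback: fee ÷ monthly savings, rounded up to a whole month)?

8 months

Loan A: at 5.25% the monthly rate is 0.0043750, so the payment is 70,000 × 0.0043750 / (1 − 1.0043750^−240) = $471.69.
Loan B: monthly rate = 4.25%/12 = 0.0035417; payment = 70,000 × 0.0035417 / (1 − (1+0.0035417)^−240) = $433.46.
Monthly savings = $471.69 − $433.46 = $38.23.
Break-even = $300.00 / $38.23 = 7.85 → 8 months.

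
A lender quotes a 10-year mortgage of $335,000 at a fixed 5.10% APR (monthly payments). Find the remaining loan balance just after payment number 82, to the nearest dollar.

With monthly rate i = 5.1%/12 = 0.0042500, the balance after k of n payments is P · [(1+i)^n − (1+i)^k] / [(1+i)^n − 1].
(1+0.0042500)^120 = 1.66349250 and (1+0.0042500)^82 = 1.41589456, so the balance is 335,000 × (1.66349250 − 1.41589456) / (1.66349250 − 1) = $125,013.19.

$125,013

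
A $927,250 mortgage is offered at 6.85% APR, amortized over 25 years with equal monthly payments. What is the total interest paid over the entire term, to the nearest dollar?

Monthly rate = 6.85%/12 = 0.0057083; payment = 927,250 × 0.0057083 / (1 − (1+0.0057083)^−300) = $6,465.15.
Total paid = 300 × $6,465.15 = $1,939,545.00; interest = $1,939,545.00 − $927,250 = $1,012,295.00.

$1,012,295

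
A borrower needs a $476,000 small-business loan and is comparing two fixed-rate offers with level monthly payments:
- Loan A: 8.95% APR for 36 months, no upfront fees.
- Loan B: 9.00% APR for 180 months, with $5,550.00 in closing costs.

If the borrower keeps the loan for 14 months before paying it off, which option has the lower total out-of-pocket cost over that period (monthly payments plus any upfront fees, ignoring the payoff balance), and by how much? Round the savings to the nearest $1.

Loan A: monthly rate = 8.95%/12 = 0.0074583; payment = 476,000 × 0.0074583 / (1 − (1+0.0074583)^−36) = $15,125.60.
Loan B: at 9.00% the monthly rate is 0.0075000, so the payment is 476,000 × 0.0075000 / (1 − 1.0075000^−180) = $4,827.91.
Over 14 months: Loan A costs 14 × $15,125.60 = $211,758.40; Loan B costs 14 × $4,827.91 + $5,550.00 = $73,140.74.
Loan B is cheaper by $211,758.40 − $73,140.74 = $138,617.66.

Loan B by $138,618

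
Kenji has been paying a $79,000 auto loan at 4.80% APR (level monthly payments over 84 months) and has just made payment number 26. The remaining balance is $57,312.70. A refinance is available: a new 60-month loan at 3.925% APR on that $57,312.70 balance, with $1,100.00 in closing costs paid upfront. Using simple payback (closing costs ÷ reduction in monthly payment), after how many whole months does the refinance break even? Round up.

Current payment = 79,000 × 4.8%/12 / (1 − (1+0.0040000)^−84) = $1,109.17.
Refinanced payment = 57,312.70 × 0.0032708 / (1 − (1+0.0032708)^−60) = $1,053.56.
Monthly savings = $1,109.17 − $1,053.56 = $55.61.
Break-even = $1,100.00 / $55.61 = 19.78 → 20 months.

20 months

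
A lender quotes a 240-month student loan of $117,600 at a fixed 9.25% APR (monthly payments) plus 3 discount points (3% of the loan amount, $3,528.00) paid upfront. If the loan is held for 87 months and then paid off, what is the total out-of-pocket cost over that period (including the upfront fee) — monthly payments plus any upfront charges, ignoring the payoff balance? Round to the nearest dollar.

At 9.25% the monthly rate is 0.0077083, so the payment is 117,600 × 0.0077083 / (1 − 1.0077083^−240) = $1,077.06.
Total outlay = 87 × $1,077.06 + $3,528.00 = $97,232.22.

$97,232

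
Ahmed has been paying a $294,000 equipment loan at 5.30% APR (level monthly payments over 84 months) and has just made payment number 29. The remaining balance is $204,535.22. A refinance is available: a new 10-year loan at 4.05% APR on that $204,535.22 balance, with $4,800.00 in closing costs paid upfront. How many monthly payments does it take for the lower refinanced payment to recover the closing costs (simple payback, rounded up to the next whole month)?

Current payment = 294,000 × 5.3%/12 / (1 − (1+0.0044167)^−84) = $4,196.94.
Refinanced payment = 204,535.22 × 0.0033750 / (1 − (1+0.0033750)^−120) = $2,075.68.
Monthly savings = $4,196.94 − $2,075.68 = $2,121.26.
Break-even = $4,800.00 / $2,121.26 = 2.26 → 3 months.

3 months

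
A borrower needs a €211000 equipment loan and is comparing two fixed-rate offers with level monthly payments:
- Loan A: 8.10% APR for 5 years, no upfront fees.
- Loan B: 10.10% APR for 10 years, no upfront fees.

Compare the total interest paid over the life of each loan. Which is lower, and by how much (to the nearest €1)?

Loan A by €78,704

Loan A: monthly rate = 8.1%/12 = 0.0067500; payment = 211,000 × 0.0067500 / (1 − (1+0.0067500)^−60) = €4,288.42.
Total interest on Loan A = 60 × €4,288.42 − €211,000 = €46,305.20.
Loan B: at 10.10% the monthly rate is 0.0084167, so the payment is 211,000 × 0.0084167 / (1 − 1.0084167^−120) = €2,800.08.
Total interest on Loan B = 120 × €2,800.08 − €211,000 = €125,009.60.
Loan A is lower by €78,704.40.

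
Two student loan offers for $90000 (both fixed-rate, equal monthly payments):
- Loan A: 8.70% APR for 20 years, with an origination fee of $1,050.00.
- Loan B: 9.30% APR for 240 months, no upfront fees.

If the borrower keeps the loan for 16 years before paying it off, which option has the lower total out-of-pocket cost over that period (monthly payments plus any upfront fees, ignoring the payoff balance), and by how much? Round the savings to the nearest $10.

Loan A by $5,620

Loan A: at 8.70% the monthly rate is 0.0072500, so the payment is 90,000 × 0.0072500 / (1 − 1.0072500^−240) = $792.47.
Loan B: monthly rate = 9.3%/12 = 0.0077500; payment = 90,000 × 0.0077500 / (1 − (1+0.0077500)^−240) = $827.20.
Over 192 months: Loan A costs 192 × $792.47 + $1,050.00 = $153,204.24; Loan B costs 192 × $827.20 = $158,822.40.
Loan A is cheaper by $158,822.40 − $153,204.24 = $5,618.16.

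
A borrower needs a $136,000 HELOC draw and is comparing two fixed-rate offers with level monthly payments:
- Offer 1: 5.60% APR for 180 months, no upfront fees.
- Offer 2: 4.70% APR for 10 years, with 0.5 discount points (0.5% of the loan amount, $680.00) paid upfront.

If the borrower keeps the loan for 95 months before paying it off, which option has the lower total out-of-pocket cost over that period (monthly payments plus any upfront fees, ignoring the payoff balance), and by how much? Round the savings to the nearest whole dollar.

Offer 1 by $29,576

Offer 1: monthly rate = 5.6%/12 = 0.0046667; payment = 136,000 × 0.0046667 / (1 − (1+0.0046667)^−180) = $1,118.46.
Offer 2: at 4.70% the monthly rate is 0.0039167, so the payment is 136,000 × 0.0039167 / (1 − 1.0039167^−120) = $1,422.63.
Over 95 months: Offer 1 costs 95 × $1,118.46 = $106,253.70; Offer 2 costs 95 × $1,422.63 + $680.00 = $135,829.85.
Offer 1 is cheaper by $135,829.85 − $106,253.70 = $29,576.15.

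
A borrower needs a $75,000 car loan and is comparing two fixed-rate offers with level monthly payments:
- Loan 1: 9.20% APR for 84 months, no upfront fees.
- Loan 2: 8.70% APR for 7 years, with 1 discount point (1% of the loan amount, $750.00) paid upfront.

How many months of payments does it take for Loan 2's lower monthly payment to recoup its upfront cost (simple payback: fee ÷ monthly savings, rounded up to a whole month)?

40 months

Loan 1: monthly rate = 9.2%/12 = 0.0076667; payment = 75,000 × 0.0076667 / (1 − (1+0.0076667)^−84) = $1,214.31.
Loan 2: monthly rate = 8.7%/12 = 0.0072500; payment = 75,000 × 0.0072500 / (1 − (1+0.0072500)^−84) = $1,195.29.
Monthly savings = $1,214.31 − $1,195.29 = $19.02.
Break-even = $750.00 / $19.02 = 39.43 → 40 months.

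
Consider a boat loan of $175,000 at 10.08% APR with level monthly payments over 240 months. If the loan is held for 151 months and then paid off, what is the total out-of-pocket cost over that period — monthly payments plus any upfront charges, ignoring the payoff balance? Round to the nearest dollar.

$256,409

Monthly rate = 10.08%/12 = 0.0084000; payment = 175,000 × 0.0084000 / (1 − (1+0.0084000)^−240) = $1,698.07.
Total outlay = 151 × $1,698.07 = $256,408.57.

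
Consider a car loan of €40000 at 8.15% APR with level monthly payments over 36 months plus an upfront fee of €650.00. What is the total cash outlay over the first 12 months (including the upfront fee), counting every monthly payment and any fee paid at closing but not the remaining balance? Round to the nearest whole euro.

Monthly rate = 8.15%/12 = 0.0067917; payment = 40,000 × 0.0067917 / (1 − (1+0.0067917)^−36) = €1,256.22.
Total outlay = 12 × €1,256.22 + €650.00 = €15,724.64.

€15,725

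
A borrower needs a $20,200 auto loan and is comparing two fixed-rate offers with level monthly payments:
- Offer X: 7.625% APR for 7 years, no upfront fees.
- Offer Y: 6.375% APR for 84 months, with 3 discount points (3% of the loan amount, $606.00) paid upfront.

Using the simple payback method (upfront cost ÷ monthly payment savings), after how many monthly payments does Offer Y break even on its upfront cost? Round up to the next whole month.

Offer X: at 7.625% the monthly rate is 0.0063542, so the payment is 20,200 × 0.0063542 / (1 − 1.0063542^−84) = $311.08.
Offer Y: at 6.375% the monthly rate is 0.0053125, so the payment is 20,200 × 0.0053125 / (1 − 1.0053125^−84) = $298.74.
Monthly savings = $311.08 − $298.74 = $12.34.
Break-even = $606.00 / $12.34 = 49.11 → 50 months.

50 months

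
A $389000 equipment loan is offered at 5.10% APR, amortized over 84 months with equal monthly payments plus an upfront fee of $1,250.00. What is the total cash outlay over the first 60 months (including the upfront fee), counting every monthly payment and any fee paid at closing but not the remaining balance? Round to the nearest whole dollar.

$332,233

Monthly rate = 5.1%/12 = 0.0042500; payment = 389,000 × 0.0042500 / (1 − (1+0.0042500)^−84) = $5,516.39.
Total outlay = 60 × $5,516.39 + $1,250.00 = $332,233.40.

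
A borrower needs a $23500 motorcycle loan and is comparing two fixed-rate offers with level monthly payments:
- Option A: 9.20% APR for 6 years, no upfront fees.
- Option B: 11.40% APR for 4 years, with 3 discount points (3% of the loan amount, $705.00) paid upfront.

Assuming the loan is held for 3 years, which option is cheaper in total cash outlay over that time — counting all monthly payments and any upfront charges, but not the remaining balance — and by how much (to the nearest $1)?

Option A: monthly rate = 9.2%/12 = 0.0076667; payment = 23,500 × 0.0076667 / (1 − (1+0.0076667)^−72) = $425.94.
Option B: at 11.40% the monthly rate is 0.0095000, so the payment is 23,500 × 0.0095000 / (1 − 1.0095000^−48) = $611.94.
Over 36 months: Option A costs 36 × $425.94 = $15,333.84; Option B costs 36 × $611.94 + $705.00 = $22,734.84.
Option A is cheaper by $22,734.84 − $15,333.84 = $7,401.00.

Option A by $7,401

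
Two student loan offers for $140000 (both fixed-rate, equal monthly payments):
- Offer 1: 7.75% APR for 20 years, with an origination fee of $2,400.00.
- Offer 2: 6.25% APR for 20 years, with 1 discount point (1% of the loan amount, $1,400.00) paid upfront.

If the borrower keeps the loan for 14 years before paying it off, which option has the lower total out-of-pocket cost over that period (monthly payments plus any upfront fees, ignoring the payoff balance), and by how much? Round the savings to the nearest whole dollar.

Offer 1: monthly rate = 7.75%/12 = 0.0064583; payment = 140,000 × 0.0064583 / (1 − (1+0.0064583)^−240) = $1,149.33.
Offer 2: at 6.25% the monthly rate is 0.0052083, so the payment is 140,000 × 0.0052083 / (1 − 1.0052083^−240) = $1,023.30.
Over 168 months: Offer 1 costs 168 × $1,149.33 + $2,400.00 = $195,487.44; Offer 2 costs 168 × $1,023.30 + $1,400.00 = $173,314.40.
Offer 2 is cheaper by $195,487.44 − $173,314.40 = $22,173.04.

Offer 2 by $22,173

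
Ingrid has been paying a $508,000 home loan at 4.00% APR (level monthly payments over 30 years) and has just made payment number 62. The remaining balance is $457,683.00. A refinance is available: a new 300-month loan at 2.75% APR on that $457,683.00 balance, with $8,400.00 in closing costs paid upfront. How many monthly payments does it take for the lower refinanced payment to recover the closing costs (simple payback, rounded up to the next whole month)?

27 months

Current payment = 508,000 × 4%/12 / (1 − (1+0.0033333)^−360) = $2,425.27.
Refinanced payment = 457,683.00 × 0.0022917 / (1 − (1+0.0022917)^−300) = $2,111.34.
Monthly savings = $2,425.27 − $2,111.34 = $313.93.
Break-even = $8,400.00 / $313.93 = 26.76 → 27 months.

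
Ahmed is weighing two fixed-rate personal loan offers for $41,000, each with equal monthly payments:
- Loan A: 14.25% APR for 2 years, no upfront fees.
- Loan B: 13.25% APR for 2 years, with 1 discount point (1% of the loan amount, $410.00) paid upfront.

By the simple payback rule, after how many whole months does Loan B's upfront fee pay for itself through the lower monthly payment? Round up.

22 months

Loan A: at 14.25% the monthly rate is 0.0118750, so the payment is 41,000 × 0.0118750 / (1 − 1.0118750^−24) = $1,973.37.
Loan B: at 13.25% the monthly rate is 0.0110417, so the payment is 41,000 × 0.0110417 / (1 − 1.0110417^−24) = $1,954.03.
Monthly savings = $1,973.37 − $1,954.03 = $19.34.
Break-even = $410.00 / $19.34 = 21.20 → 22 months.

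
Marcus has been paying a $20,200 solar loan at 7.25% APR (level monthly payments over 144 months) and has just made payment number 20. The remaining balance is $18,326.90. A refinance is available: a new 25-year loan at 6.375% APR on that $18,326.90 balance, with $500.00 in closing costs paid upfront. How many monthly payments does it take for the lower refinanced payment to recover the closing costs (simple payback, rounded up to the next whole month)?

Current payment = 20,200 × 7.25%/12 / (1 − (1+0.0060417)^−144) = $210.43.
Refinanced payment = 18,326.90 × 0.0053125 / (1 − (1+0.0053125)^−300) = $122.32.
Monthly savings = $210.43 − $122.32 = $88.11.
Break-even = $500.00 / $88.11 = 5.67 → 6 months.

6 months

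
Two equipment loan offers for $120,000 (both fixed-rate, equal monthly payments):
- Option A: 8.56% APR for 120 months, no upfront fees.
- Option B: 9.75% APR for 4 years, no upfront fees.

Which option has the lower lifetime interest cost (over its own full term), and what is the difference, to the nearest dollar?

Option A: at 8.56% the monthly rate is 0.0071333, so the payment is 120,000 × 0.0071333 / (1 − 1.0071333^−120) = $1,491.68.
Total interest on Option A = 120 × $1,491.68 − $120,000 = $59,001.60.
Option B: at 9.75% the monthly rate is 0.0081250, so the payment is 120,000 × 0.0081250 / (1 − 1.0081250^−48) = $3,029.12.
Total interest on Option B = 48 × $3,029.12 − $120,000 = $25,397.76.
Option B is lower by $33,603.84.

Option B by $33,604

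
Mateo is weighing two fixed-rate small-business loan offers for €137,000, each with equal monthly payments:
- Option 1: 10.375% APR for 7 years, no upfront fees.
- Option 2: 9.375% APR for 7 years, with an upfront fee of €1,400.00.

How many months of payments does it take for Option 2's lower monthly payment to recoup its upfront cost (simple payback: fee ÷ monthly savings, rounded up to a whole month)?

Option 1: at 10.375% the monthly rate is 0.0086458, so the payment is 137,000 × 0.0086458 / (1 − 1.0086458^−84) = €2,301.00.
Option 2: at 9.375% the monthly rate is 0.0078125, so the payment is 137,000 × 0.0078125 / (1 − 1.0078125^−84) = €2,230.37.
Monthly savings = €2,301.00 − €2,230.37 = €70.63.
Break-even = €1,400.00 / €70.63 = 19.82 → 20 months.

20 months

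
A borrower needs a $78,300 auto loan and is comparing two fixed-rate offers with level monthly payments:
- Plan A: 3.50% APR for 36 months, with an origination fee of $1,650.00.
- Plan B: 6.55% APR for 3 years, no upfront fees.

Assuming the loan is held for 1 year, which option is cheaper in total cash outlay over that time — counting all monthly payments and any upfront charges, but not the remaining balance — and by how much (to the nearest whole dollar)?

Plan A: at 3.50% the monthly rate is 0.0029167, so the payment is 78,300 × 0.0029167 / (1 − 1.0029167^−36) = $2,294.35.
Plan B: at 6.55% the monthly rate is 0.0054583, so the payment is 78,300 × 0.0054583 / (1 − 1.0054583^−36) = $2,401.60.
Over 12 months: Plan A costs 12 × $2,294.35 + $1,650.00 = $29,182.20; Plan B costs 12 × $2,401.60 = $28,819.20.
Plan B is cheaper by $29,182.20 − $28,819.20 = $363.00.

Plan B by $363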